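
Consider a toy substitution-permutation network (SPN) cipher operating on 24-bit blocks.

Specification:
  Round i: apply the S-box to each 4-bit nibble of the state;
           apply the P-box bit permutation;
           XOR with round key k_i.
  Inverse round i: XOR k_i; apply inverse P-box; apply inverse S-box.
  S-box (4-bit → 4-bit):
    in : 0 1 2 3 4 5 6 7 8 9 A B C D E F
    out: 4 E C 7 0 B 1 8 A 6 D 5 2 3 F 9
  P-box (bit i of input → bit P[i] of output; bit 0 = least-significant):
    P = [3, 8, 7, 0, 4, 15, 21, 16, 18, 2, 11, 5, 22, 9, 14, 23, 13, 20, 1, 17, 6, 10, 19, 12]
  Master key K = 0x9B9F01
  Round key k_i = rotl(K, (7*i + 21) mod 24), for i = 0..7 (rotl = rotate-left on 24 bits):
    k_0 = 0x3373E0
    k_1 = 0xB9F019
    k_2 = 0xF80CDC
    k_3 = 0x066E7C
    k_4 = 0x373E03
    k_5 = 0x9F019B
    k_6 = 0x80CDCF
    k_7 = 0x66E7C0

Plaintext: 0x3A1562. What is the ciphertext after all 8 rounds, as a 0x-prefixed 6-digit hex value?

0x04C462

s_0 = plaintext = 0x3A1562
s_1 = Round(s_0, k_0) = 0xBD1517
s_2 = Round(s_1, k_1) = 0x04127C
s_3 = Round(s_2, k_2) = 0x7147FC
s_4 = Round(s_3, k_3) = 0x157F4E
s_5 = Round(s_4, k_4) = 0xA90BAA
s_6 = Round(s_5, k_5) = 0xA25940
s_7 = Round(s_6, k_6) = 0x4AD709
s_8 = Round(s_7, k_7) = 0x04C462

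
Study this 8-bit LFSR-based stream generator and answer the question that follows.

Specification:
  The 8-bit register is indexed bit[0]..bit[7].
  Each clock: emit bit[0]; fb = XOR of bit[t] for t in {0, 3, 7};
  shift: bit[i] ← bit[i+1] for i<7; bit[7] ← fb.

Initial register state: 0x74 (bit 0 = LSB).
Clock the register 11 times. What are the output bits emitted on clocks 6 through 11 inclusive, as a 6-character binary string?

reg_0 = 0x74
clock 1: out=0, reg = 0x3A
clock 2: out=0, reg = 0x9D
clock 3: out=1, reg = 0xCE
clock 4: out=0, reg = 0x67
clock 5: out=1, reg = 0xB3
clock 6: out=1, reg = 0x59
clock 7: out=1, reg = 0x2C
clock 8: out=0, reg = 0x96
clock 9: out=0, reg = 0xCB
clock 10: out=1, reg = 0xE5
clock 11: out=1, reg = 0x72

110011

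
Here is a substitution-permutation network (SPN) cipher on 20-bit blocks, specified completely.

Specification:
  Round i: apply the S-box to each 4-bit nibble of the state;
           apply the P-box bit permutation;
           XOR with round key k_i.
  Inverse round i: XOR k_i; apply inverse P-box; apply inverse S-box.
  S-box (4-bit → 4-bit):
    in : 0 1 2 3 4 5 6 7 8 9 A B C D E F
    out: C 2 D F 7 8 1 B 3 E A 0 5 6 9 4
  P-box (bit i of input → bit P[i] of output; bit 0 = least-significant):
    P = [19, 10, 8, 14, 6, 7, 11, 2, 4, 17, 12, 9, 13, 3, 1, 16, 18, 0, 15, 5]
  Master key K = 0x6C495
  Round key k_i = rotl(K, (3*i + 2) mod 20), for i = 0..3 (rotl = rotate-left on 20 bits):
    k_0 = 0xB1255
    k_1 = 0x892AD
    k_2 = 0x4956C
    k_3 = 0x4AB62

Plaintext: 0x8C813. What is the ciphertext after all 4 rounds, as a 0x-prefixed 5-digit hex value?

0x336C2

s_0 = plaintext = 0x8C813
s_1 = Round(s_0, k_0) = 0x577C6
s_2 = Round(s_1, k_1) = 0x3B8D5
s_3 = Round(s_2, k_2) = 0x25DDD
s_4 = Round(s_3, k_3) = 0x336C2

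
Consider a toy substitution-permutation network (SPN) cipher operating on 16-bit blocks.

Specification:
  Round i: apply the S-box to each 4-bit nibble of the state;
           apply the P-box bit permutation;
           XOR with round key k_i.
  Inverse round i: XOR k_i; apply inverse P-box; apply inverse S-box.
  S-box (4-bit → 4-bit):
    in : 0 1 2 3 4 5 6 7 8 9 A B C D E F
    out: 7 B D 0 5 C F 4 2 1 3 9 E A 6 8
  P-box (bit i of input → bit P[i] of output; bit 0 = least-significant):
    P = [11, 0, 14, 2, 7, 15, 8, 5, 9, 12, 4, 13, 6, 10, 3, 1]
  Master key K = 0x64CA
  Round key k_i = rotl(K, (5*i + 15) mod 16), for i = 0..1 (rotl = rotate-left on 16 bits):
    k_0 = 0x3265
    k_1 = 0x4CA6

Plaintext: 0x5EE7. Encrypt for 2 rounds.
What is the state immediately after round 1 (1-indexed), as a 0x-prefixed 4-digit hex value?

s_0 = plaintext = 0x5EE7
s_1 = Round(s_0, k_0) = 0xE37F
s_2 = Round(s_1, k_1) = 0x49AA

0xE37F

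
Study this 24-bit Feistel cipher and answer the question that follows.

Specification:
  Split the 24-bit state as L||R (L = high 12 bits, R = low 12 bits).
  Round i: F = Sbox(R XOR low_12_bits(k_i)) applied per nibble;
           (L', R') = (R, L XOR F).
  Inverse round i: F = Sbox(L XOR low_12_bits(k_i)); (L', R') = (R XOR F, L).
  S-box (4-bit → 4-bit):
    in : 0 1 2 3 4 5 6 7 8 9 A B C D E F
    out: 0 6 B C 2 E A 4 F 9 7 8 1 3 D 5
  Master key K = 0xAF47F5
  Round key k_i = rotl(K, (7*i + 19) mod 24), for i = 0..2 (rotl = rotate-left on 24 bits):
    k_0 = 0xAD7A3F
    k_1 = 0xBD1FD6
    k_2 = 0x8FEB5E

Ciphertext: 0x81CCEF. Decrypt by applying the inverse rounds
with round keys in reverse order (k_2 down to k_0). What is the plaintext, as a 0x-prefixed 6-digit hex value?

s_0 = ciphertext = 0x81CCEF
s_1 = InvRound(s_0, k_2) = 0x0C481C
s_2 = InvRound(s_1, k_1) = 0xD770C4
s_3 = InvRound(s_2, k_0) = 0x4EBD77

0x4EBD77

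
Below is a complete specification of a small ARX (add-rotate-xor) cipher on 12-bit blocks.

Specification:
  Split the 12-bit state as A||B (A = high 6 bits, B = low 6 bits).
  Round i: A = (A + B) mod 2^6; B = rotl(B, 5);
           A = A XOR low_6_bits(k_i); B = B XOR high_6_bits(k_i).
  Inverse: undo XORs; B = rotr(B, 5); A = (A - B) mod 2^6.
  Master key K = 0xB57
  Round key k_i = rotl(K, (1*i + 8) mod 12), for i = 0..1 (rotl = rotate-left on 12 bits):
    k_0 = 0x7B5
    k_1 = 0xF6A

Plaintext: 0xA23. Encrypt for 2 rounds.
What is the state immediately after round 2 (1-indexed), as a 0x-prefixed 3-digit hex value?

0x1CA

s_0 = plaintext = 0xA23
s_1 = Round(s_0, k_0) = 0xFAF
s_2 = Round(s_1, k_1) = 0x1CA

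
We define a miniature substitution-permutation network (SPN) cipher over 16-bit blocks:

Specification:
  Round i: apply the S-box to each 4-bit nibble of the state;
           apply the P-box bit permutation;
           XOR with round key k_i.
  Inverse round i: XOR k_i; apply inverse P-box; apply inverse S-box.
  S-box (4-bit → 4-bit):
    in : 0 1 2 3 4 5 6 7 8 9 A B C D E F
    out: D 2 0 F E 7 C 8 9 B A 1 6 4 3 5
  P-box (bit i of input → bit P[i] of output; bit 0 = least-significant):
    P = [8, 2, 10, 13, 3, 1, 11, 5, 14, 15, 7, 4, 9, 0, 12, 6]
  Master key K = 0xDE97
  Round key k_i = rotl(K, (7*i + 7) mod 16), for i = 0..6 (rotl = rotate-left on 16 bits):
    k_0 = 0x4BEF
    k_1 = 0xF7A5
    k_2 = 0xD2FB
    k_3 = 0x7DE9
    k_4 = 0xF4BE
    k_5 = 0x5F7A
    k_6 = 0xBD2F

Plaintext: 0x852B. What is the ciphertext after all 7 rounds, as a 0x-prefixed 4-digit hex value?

s_0 = plaintext = 0x852B
s_1 = Round(s_0, k_0) = 0x882F
s_2 = Round(s_1, k_1) = 0xB0F5
s_3 = Round(s_2, k_2) = 0x9D67
s_4 = Round(s_3, k_3) = 0x5708
s_5 = Round(s_4, k_4) = 0xCF87
s_6 = Round(s_5, k_5) = 0x2FD3
s_7 = Round(s_6, k_6) = 0xD0AB

0xD0AB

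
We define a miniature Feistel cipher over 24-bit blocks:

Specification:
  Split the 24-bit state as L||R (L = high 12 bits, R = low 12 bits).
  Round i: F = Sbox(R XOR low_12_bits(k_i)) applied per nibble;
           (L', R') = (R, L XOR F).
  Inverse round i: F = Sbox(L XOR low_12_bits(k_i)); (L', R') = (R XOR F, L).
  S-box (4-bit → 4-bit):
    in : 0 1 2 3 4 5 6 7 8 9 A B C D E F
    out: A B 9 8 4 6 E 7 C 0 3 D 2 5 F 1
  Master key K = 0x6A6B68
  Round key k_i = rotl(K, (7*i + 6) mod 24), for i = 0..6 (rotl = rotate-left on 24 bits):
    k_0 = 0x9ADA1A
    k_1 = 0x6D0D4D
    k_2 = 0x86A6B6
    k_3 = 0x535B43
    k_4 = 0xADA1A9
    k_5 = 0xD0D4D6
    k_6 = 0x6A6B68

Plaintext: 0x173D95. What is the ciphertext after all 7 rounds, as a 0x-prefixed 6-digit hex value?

s_0 = plaintext = 0x173D95
s_1 = Round(s_0, k_0) = 0xD956B2
s_2 = Round(s_1, k_1) = 0x6B2084
s_3 = Round(s_2, k_2) = 0x08483B
s_4 = Round(s_3, k_3) = 0x83B8F8
s_5 = Round(s_4, k_4) = 0x8F8850
s_6 = Round(s_5, k_5) = 0x850A36
s_7 = Round(s_6, k_6) = 0xA3633F

0xA3633F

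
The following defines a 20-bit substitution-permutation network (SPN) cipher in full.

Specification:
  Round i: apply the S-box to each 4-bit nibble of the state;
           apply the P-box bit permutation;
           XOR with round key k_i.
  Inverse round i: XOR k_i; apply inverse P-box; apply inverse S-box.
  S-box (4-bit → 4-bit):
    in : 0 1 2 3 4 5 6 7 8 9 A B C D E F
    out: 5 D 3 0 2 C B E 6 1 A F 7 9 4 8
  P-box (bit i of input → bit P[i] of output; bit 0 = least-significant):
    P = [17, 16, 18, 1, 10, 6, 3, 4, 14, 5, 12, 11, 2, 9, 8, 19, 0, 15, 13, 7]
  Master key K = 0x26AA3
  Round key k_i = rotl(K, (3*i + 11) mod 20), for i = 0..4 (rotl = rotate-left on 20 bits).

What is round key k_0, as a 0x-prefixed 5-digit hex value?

0x51935

K = 0x26AA3
k_0 = rotl(K, (3*0+11) mod 20) = rotl(K, 11) = 0x51935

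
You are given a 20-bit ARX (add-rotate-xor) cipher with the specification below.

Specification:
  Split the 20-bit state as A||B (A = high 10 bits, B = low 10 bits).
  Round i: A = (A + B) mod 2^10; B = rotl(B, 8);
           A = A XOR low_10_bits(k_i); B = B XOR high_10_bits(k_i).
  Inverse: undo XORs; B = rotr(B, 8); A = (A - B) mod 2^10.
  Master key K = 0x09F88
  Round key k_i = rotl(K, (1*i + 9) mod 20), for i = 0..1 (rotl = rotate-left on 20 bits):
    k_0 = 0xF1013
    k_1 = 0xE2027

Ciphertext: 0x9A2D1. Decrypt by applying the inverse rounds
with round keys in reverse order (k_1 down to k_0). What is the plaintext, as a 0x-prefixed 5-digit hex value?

0x9CE86

s_0 = ciphertext = 0x9A2D1
s_1 = InvRound(s_0, k_1) = 0x3A965
s_2 = InvRound(s_1, k_0) = 0x9CE86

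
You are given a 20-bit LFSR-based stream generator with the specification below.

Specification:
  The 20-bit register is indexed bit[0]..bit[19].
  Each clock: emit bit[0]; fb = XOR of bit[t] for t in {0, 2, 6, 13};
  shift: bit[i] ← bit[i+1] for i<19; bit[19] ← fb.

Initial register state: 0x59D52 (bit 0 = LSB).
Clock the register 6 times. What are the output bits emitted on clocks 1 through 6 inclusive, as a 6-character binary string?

010010

reg_0 = 0x59D52
clock 1: out=0, reg = 0xACEA9
clock 2: out=1, reg = 0xD6754
clock 3: out=0, reg = 0xEB3AA
clock 4: out=0, reg = 0xF59D5
clock 5: out=1, reg = 0xFACEA
clock 6: out=0, reg = 0x7D675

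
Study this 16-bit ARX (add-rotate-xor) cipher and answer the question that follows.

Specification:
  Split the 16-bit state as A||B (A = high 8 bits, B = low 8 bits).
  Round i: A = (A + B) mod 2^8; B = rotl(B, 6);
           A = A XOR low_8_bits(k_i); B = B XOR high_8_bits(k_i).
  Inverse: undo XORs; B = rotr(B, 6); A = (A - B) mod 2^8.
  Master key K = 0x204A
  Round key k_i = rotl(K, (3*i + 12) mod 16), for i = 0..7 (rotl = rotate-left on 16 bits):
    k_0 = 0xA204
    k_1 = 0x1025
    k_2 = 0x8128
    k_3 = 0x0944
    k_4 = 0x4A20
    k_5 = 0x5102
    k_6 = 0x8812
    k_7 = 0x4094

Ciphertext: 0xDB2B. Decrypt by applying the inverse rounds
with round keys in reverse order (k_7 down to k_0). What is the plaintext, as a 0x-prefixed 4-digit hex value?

s_0 = ciphertext = 0xDB2B
s_1 = InvRound(s_0, k_7) = 0xA2AD
s_2 = InvRound(s_1, k_6) = 0x1C94
s_3 = InvRound(s_2, k_5) = 0x0717
s_4 = InvRound(s_3, k_4) = 0xB275
s_5 = InvRound(s_4, k_3) = 0x05F1
s_6 = InvRound(s_5, k_2) = 0x6CC1
s_7 = InvRound(s_6, k_1) = 0x0247
s_8 = InvRound(s_7, k_0) = 0x6F97

0x6F97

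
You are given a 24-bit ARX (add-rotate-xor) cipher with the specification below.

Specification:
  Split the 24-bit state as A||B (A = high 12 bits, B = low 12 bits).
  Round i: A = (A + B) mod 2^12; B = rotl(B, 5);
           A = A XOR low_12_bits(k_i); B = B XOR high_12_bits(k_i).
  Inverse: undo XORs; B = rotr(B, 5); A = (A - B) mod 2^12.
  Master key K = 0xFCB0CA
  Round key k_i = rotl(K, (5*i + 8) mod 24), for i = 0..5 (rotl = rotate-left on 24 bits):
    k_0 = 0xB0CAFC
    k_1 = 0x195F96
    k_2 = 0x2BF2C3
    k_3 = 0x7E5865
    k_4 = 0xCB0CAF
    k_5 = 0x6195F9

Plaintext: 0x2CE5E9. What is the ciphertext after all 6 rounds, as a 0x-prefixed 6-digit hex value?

s_0 = plaintext = 0x2CE5E9
s_1 = Round(s_0, k_0) = 0x24B627
s_2 = Round(s_1, k_1) = 0x7E4579
s_3 = Round(s_2, k_2) = 0xF9ED95
s_4 = Round(s_3, k_3) = 0x55655E
s_5 = Round(s_4, k_4) = 0x61B77A
s_6 = Round(s_5, k_5) = 0x86C957

0x86C957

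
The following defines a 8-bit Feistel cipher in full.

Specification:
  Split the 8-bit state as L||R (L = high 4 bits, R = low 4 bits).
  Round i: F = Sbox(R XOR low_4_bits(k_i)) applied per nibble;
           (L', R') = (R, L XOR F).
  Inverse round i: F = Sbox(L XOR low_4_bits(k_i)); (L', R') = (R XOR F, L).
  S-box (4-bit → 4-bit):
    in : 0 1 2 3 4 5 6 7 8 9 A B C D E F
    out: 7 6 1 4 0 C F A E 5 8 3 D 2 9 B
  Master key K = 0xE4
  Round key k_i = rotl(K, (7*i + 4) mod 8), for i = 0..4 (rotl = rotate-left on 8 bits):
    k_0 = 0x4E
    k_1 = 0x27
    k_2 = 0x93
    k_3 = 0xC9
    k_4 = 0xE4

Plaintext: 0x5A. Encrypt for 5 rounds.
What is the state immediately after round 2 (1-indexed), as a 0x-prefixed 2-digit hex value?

s_0 = plaintext = 0x5A
s_1 = Round(s_0, k_0) = 0xA5
s_2 = Round(s_1, k_1) = 0x5B
s_3 = Round(s_2, k_2) = 0xBB
s_4 = Round(s_3, k_3) = 0xBA
s_5 = Round(s_4, k_4) = 0xA2

0x5B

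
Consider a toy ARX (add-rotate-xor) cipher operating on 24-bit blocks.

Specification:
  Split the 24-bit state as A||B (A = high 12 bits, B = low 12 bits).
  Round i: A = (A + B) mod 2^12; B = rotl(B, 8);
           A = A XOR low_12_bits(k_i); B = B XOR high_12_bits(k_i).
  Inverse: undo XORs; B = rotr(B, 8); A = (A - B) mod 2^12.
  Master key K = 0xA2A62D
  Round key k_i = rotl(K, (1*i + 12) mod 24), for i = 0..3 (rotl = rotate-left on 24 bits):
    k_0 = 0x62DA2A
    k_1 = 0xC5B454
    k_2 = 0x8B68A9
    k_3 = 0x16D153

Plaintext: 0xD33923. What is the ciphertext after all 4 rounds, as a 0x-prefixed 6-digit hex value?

s_0 = plaintext = 0xD33923
s_1 = Round(s_0, k_0) = 0xC7C5BF
s_2 = Round(s_1, k_1) = 0x66F300
s_3 = Round(s_2, k_2) = 0x1C6886
s_4 = Round(s_3, k_3) = 0xB1F7E5

0xB1F7E5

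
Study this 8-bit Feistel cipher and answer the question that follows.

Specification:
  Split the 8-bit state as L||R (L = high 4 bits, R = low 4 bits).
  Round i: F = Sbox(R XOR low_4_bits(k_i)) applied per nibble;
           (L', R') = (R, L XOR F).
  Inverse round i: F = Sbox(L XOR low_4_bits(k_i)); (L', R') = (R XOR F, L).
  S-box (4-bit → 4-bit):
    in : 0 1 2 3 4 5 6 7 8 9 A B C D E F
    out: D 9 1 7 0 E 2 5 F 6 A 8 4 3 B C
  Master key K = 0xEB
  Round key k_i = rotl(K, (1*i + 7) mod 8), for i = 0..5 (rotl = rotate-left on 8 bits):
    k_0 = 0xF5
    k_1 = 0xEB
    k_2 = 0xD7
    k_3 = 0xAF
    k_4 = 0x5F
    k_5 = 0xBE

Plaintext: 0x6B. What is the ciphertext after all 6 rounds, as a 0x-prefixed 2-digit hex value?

s_0 = plaintext = 0x6B
s_1 = Round(s_0, k_0) = 0xBD
s_2 = Round(s_1, k_1) = 0xD9
s_3 = Round(s_2, k_2) = 0x96
s_4 = Round(s_3, k_3) = 0x6F
s_5 = Round(s_4, k_4) = 0xFB
s_6 = Round(s_5, k_5) = 0xB1

0xB1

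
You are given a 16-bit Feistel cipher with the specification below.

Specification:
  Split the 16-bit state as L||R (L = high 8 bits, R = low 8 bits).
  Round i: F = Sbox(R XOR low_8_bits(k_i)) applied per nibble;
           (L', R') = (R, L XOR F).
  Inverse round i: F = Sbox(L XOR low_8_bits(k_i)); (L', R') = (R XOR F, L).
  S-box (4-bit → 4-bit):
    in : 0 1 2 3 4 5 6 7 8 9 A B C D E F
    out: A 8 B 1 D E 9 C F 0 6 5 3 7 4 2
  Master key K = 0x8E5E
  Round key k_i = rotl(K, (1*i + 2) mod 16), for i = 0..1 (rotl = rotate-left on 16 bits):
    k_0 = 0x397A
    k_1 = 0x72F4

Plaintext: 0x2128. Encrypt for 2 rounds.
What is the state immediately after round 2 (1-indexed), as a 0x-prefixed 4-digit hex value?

0xCA3C

s_0 = plaintext = 0x2128
s_1 = Round(s_0, k_0) = 0x28CA
s_2 = Round(s_1, k_1) = 0xCA3C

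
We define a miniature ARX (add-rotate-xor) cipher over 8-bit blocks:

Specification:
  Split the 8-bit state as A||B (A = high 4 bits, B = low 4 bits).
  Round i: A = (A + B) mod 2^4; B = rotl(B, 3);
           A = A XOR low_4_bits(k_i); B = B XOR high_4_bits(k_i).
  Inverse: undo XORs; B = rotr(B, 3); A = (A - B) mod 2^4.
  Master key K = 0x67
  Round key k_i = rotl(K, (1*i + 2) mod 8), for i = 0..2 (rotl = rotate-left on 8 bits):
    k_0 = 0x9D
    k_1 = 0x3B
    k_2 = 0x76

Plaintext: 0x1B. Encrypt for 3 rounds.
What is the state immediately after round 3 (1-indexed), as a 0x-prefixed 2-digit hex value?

0x9F

s_0 = plaintext = 0x1B
s_1 = Round(s_0, k_0) = 0x14
s_2 = Round(s_1, k_1) = 0xE1
s_3 = Round(s_2, k_2) = 0x9F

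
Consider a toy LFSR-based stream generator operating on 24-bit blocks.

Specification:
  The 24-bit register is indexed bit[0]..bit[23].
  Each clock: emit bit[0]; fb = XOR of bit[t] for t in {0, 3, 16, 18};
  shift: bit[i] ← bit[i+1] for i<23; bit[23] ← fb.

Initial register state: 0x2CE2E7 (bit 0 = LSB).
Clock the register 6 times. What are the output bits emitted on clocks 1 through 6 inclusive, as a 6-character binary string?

111001

reg_0 = 0x2CE2E7
clock 1: out=1, reg = 0x167173
clock 2: out=1, reg = 0x0B38B9
clock 3: out=1, reg = 0x859C5C
clock 4: out=0, reg = 0xC2CE2E
clock 5: out=0, reg = 0xE16717
clock 6: out=1, reg = 0x70B38B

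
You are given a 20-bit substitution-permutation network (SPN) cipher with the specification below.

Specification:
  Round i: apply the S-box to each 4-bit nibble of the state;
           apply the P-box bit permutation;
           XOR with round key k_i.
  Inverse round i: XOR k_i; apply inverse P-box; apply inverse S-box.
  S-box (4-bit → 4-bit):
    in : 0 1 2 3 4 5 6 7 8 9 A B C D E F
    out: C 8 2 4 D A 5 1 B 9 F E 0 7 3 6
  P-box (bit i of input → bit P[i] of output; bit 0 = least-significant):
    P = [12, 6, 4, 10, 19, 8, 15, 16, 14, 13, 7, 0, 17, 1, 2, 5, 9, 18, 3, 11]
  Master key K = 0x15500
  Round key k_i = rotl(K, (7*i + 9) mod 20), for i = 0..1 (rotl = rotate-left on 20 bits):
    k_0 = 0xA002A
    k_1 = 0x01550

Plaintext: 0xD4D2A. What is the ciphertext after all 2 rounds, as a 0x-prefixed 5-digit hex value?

s_0 = plaintext = 0xD4D2A
s_1 = Round(s_0, k_0) = 0xC77D6
s_2 = Round(s_1, k_1) = 0xAC440

0xAC440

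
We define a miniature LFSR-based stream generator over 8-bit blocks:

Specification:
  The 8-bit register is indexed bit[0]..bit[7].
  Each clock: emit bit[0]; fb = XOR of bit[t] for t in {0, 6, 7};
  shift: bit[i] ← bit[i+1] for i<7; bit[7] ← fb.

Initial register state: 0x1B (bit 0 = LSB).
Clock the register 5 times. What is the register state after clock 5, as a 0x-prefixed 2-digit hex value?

reg_0 = 0x1B
clock 1: out=1, reg = 0x8D
clock 2: out=1, reg = 0x46
clock 3: out=0, reg = 0xA3
clock 4: out=1, reg = 0x51
clock 5: out=1, reg = 0x28

0x28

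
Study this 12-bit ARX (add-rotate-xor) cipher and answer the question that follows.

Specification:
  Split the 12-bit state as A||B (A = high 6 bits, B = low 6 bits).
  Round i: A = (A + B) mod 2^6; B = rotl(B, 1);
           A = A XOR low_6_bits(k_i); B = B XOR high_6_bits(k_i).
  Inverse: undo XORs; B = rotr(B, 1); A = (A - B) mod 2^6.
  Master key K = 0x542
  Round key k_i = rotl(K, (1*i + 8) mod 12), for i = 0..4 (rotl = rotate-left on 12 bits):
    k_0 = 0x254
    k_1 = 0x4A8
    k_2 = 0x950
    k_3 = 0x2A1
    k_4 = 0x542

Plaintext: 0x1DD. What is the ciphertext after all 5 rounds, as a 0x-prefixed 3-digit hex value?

s_0 = plaintext = 0x1DD
s_1 = Round(s_0, k_0) = 0xC33
s_2 = Round(s_1, k_1) = 0x2F5
s_3 = Round(s_2, k_2) = 0x40E
s_4 = Round(s_3, k_3) = 0xFD6
s_5 = Round(s_4, k_4) = 0x5F9

0x5F9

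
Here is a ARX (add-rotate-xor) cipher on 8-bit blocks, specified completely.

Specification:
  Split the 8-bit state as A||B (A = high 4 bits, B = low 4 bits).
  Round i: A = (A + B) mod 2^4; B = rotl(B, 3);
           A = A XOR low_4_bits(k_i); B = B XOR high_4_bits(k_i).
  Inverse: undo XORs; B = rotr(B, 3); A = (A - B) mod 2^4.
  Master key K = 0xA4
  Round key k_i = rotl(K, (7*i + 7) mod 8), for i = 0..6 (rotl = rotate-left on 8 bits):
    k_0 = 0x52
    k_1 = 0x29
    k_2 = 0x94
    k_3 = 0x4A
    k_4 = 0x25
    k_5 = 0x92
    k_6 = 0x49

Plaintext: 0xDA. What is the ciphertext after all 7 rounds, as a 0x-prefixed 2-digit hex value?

0xC0

s_0 = plaintext = 0xDA
s_1 = Round(s_0, k_0) = 0x50
s_2 = Round(s_1, k_1) = 0xC2
s_3 = Round(s_2, k_2) = 0xA8
s_4 = Round(s_3, k_3) = 0x80
s_5 = Round(s_4, k_4) = 0xD2
s_6 = Round(s_5, k_5) = 0xD8
s_7 = Round(s_6, k_6) = 0xC0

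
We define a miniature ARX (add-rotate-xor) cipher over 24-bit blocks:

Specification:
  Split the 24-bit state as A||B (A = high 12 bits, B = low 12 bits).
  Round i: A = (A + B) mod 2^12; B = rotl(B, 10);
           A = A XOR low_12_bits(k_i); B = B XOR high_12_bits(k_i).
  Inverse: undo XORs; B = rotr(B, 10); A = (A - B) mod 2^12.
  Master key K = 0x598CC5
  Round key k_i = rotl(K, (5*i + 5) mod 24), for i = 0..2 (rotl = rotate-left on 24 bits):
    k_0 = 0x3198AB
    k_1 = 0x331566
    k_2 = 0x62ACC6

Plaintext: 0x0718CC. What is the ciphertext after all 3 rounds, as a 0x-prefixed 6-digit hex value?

s_0 = plaintext = 0x0718CC
s_1 = Round(s_0, k_0) = 0x19612A
s_2 = Round(s_1, k_1) = 0x7A6B7B
s_3 = Round(s_2, k_2) = 0xFE78F4

0xFE78F4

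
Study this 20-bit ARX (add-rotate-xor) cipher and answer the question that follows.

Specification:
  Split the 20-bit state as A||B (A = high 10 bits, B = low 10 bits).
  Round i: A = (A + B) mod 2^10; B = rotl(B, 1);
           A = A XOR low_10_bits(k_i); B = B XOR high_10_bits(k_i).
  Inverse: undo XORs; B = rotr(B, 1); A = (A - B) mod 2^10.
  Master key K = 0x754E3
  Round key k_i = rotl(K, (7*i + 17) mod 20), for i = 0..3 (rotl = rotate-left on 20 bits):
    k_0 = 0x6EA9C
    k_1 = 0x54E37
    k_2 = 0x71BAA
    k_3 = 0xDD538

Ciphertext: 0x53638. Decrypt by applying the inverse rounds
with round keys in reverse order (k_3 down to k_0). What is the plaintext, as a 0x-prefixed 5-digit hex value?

0xAA3E5

s_0 = ciphertext = 0x53638
s_1 = InvRound(s_0, k_3) = 0x73EA6
s_2 = InvRound(s_1, k_2) = 0x2D5B0
s_3 = InvRound(s_2, k_1) = 0x04671
s_4 = InvRound(s_3, k_0) = 0xAA3E5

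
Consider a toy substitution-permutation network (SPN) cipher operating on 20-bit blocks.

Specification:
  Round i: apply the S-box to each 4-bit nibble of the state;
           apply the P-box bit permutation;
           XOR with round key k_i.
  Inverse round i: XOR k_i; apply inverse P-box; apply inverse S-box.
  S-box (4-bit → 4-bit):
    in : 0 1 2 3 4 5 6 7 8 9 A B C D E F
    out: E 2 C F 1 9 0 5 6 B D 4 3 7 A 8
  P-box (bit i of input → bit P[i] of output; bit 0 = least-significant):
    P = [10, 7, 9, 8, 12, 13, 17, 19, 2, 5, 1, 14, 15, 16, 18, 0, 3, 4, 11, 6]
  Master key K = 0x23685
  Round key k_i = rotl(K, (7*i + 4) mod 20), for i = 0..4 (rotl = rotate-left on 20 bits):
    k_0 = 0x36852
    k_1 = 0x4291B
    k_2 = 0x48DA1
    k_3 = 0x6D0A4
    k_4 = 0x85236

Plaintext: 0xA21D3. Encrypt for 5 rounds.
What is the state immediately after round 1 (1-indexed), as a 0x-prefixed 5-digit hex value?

0x557BB

s_0 = plaintext = 0xA21D3
s_1 = Round(s_0, k_0) = 0x557BB
s_2 = Round(s_1, k_1) = 0x6AB54
s_3 = Round(s_2, k_2) = 0x819A2
s_4 = Round(s_3, k_3) = 0xD8B90
s_5 = Round(s_4, k_4) = 0x569AC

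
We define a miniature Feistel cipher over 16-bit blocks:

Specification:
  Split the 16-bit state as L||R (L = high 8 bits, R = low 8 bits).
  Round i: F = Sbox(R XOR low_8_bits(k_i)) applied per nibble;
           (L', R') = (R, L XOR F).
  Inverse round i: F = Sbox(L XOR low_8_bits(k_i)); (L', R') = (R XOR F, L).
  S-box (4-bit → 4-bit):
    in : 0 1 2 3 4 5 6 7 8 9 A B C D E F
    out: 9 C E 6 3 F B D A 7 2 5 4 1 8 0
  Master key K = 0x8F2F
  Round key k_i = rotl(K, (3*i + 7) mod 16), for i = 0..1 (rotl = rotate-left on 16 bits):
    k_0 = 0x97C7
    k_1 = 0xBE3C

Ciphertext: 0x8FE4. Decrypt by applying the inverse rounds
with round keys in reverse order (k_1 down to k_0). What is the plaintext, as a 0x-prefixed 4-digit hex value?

s_0 = ciphertext = 0x8FE4
s_1 = InvRound(s_0, k_1) = 0xB28F
s_2 = InvRound(s_1, k_0) = 0x50B2

0x50B2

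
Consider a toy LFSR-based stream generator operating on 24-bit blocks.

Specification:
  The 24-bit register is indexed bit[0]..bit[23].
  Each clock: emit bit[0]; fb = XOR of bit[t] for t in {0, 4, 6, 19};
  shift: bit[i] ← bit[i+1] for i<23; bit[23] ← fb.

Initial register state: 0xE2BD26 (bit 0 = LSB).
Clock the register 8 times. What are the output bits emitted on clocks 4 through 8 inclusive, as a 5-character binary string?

reg_0 = 0xE2BD26
clock 1: out=0, reg = 0x715E93
clock 2: out=1, reg = 0x38AF49
clock 3: out=1, reg = 0x9C57A4
clock 4: out=0, reg = 0xCE2BD2
clock 5: out=0, reg = 0xE715E9
clock 6: out=1, reg = 0x738AF4
clock 7: out=0, reg = 0x39C57A
clock 8: out=0, reg = 0x9CE2BD

00100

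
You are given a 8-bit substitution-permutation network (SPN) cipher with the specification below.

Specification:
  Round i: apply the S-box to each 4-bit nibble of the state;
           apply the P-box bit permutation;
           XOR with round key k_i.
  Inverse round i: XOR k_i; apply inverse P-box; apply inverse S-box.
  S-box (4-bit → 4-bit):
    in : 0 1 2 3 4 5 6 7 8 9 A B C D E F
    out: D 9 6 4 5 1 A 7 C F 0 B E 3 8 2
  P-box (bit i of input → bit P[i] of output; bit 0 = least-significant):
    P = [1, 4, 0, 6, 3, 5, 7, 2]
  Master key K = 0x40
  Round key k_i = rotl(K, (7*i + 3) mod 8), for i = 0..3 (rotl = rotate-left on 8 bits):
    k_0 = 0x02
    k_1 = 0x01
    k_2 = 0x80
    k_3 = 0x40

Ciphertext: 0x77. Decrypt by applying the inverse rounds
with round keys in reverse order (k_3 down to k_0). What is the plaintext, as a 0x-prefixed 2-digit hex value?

s_0 = ciphertext = 0x77
s_1 = InvRound(s_0, k_3) = 0x67
s_2 = InvRound(s_1, k_2) = 0xC0
s_3 = InvRound(s_2, k_1) = 0x38
s_4 = InvRound(s_3, k_0) = 0xDD

0xDD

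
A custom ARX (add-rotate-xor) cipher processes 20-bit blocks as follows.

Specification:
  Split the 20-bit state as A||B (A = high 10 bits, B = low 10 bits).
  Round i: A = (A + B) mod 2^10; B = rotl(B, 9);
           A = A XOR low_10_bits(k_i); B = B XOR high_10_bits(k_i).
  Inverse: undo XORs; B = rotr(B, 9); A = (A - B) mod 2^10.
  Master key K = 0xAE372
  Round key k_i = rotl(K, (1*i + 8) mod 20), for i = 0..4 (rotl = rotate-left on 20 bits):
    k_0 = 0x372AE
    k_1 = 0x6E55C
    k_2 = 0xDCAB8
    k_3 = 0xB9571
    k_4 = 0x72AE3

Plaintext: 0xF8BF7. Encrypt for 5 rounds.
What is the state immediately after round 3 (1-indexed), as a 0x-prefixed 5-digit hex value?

0x55267

s_0 = plaintext = 0xF8BF7
s_1 = Round(s_0, k_0) = 0x5DF27
s_2 = Round(s_1, k_1) = 0x70A2A
s_3 = Round(s_2, k_2) = 0x55267
s_4 = Round(s_3, k_3) = 0xB29D6
s_5 = Round(s_4, k_4) = 0x90D21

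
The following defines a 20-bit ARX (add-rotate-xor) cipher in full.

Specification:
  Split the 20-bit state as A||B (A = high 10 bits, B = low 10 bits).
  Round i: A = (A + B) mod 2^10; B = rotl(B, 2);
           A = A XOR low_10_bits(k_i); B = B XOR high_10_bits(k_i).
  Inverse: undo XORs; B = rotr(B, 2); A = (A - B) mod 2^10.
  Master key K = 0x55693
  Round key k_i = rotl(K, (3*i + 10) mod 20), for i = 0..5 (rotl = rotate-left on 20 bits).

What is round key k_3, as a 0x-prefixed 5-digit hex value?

K = 0x55693
k_0 = rotl(K, (3*0+10) mod 20) = rotl(K, 10) = 0xA4D55
k_1 = rotl(K, (3*1+10) mod 20) = rotl(K, 13) = 0x26AAD
k_2 = rotl(K, (3*2+10) mod 20) = rotl(K, 16) = 0x35569
k_3 = rotl(K, (3*3+10) mod 20) = rotl(K, 19) = 0xAAB49

0xAAB49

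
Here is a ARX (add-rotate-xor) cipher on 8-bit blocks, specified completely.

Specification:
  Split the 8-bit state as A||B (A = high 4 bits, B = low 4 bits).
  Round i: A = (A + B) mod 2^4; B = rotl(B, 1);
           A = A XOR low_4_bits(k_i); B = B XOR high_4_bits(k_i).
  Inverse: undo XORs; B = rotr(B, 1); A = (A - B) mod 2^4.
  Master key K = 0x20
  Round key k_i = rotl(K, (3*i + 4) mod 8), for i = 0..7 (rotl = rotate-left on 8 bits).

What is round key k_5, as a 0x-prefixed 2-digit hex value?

K = 0x20
k_0 = rotl(K, (3*0+4) mod 8) = rotl(K, 4) = 0x02
k_1 = rotl(K, (3*1+4) mod 8) = rotl(K, 7) = 0x10
k_2 = rotl(K, (3*2+4) mod 8) = rotl(K, 2) = 0x80
k_3 = rotl(K, (3*3+4) mod 8) = rotl(K, 5) = 0x04
k_4 = rotl(K, (3*4+4) mod 8) = rotl(K, 0) = 0x20
k_5 = rotl(K, (3*5+4) mod 8) = rotl(K, 3) = 0x01

0x01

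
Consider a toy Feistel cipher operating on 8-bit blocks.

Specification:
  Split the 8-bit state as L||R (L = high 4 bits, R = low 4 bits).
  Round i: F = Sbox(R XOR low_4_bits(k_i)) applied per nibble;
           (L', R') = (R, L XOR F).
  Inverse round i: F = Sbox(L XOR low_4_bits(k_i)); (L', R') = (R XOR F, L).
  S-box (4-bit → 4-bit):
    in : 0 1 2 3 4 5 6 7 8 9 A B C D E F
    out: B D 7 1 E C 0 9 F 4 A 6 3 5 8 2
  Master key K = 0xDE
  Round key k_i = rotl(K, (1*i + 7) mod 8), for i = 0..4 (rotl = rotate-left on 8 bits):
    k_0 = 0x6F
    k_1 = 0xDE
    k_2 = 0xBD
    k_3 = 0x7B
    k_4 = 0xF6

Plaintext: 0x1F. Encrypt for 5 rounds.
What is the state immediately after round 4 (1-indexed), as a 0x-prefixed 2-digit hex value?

s_0 = plaintext = 0x1F
s_1 = Round(s_0, k_0) = 0xFA
s_2 = Round(s_1, k_1) = 0xA1
s_3 = Round(s_2, k_2) = 0x19
s_4 = Round(s_3, k_3) = 0x96
s_5 = Round(s_4, k_4) = 0x62

0x96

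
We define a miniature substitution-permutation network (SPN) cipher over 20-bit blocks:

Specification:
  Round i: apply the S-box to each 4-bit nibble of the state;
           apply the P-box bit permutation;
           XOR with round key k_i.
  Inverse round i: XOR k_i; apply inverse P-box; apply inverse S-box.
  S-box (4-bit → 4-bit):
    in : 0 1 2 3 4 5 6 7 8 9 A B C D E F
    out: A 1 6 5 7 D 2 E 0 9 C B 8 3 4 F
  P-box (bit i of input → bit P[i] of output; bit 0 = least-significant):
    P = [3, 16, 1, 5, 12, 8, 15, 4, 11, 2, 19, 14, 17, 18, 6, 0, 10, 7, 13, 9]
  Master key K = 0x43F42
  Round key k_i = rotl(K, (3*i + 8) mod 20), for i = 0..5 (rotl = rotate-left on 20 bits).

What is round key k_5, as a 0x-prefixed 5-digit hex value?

0x1FA12

K = 0x43F42
k_0 = rotl(K, (3*0+8) mod 20) = rotl(K, 8) = 0xF4243
k_1 = rotl(K, (3*1+8) mod 20) = rotl(K, 11) = 0xA121F
k_2 = rotl(K, (3*2+8) mod 20) = rotl(K, 14) = 0x090FD
k_3 = rotl(K, (3*3+8) mod 20) = rotl(K, 17) = 0x487E8
k_4 = rotl(K, (3*4+8) mod 20) = rotl(K, 0) = 0x43F42
k_5 = rotl(K, (3*5+8) mod 20) = rotl(K, 3) = 0x1FA12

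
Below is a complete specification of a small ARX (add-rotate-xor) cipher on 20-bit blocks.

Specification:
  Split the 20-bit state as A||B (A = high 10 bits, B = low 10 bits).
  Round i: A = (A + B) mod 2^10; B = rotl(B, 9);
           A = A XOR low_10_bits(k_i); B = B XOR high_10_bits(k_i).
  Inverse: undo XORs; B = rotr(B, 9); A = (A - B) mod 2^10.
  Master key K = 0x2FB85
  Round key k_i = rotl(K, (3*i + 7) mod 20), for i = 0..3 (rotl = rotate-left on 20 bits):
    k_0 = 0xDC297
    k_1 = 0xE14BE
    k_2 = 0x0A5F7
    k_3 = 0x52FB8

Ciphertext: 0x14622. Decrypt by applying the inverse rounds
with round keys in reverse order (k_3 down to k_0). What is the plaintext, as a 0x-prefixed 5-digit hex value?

0x30F23

s_0 = ciphertext = 0x14622
s_1 = InvRound(s_0, k_3) = 0x45AD3
s_2 = InvRound(s_1, k_2) = 0xBB1F5
s_3 = InvRound(s_2, k_1) = 0x5C4E1
s_4 = InvRound(s_3, k_0) = 0x30F23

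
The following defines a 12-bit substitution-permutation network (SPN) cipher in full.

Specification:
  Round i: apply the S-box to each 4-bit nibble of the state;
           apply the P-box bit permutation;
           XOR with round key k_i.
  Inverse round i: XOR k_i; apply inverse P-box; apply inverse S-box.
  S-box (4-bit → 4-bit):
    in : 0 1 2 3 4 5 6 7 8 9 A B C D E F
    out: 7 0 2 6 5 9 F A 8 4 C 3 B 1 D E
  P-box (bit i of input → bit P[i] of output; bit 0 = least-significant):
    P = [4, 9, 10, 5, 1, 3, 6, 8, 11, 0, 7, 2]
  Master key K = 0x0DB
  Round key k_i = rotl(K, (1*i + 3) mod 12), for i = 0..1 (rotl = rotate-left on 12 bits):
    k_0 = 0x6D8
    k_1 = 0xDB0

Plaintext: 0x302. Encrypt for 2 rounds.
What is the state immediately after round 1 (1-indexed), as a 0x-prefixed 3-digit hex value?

s_0 = plaintext = 0x302
s_1 = Round(s_0, k_0) = 0x413
s_2 = Round(s_1, k_1) = 0x330

0x413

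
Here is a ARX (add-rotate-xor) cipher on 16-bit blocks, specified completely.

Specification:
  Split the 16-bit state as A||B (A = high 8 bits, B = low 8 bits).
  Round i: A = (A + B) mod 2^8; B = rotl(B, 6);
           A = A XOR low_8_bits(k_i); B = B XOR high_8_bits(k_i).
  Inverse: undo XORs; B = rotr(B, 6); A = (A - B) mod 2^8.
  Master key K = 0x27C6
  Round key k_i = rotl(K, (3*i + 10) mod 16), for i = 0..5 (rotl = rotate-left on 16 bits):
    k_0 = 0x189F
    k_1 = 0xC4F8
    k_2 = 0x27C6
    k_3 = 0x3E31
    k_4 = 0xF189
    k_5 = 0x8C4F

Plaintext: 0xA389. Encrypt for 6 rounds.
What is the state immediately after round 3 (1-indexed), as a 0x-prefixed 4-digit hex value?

0xE9B1

s_0 = plaintext = 0xA389
s_1 = Round(s_0, k_0) = 0xB37A
s_2 = Round(s_1, k_1) = 0xD55A
s_3 = Round(s_2, k_2) = 0xE9B1
s_4 = Round(s_3, k_3) = 0xAB52
s_5 = Round(s_4, k_4) = 0x7465
s_6 = Round(s_5, k_5) = 0x96D5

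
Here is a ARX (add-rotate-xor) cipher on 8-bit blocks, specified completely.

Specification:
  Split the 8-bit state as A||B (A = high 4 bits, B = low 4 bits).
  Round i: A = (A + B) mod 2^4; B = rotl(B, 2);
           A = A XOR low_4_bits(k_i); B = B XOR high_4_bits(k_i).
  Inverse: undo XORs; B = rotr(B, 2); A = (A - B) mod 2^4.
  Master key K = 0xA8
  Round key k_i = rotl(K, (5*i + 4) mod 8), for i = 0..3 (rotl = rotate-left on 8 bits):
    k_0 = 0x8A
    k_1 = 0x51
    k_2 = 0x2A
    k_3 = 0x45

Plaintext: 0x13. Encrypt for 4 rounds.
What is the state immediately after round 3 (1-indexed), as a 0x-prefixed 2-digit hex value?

s_0 = plaintext = 0x13
s_1 = Round(s_0, k_0) = 0xE4
s_2 = Round(s_1, k_1) = 0x34
s_3 = Round(s_2, k_2) = 0xD3
s_4 = Round(s_3, k_3) = 0x58

0xD3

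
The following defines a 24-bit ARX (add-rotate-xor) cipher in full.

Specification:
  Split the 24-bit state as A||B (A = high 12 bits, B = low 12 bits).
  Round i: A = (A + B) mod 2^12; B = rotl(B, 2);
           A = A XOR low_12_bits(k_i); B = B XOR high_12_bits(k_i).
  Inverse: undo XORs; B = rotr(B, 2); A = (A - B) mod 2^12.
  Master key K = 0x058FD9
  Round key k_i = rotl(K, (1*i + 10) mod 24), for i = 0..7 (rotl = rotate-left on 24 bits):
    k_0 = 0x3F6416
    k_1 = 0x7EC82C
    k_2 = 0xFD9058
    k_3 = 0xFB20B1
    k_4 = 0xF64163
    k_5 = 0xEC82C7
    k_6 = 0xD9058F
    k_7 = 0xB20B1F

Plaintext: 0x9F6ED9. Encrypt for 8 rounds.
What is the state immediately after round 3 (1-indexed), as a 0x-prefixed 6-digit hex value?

0x2A8970

s_0 = plaintext = 0x9F6ED9
s_1 = Round(s_0, k_0) = 0xCD9891
s_2 = Round(s_1, k_1) = 0xD465AA
s_3 = Round(s_2, k_2) = 0x2A8970
s_4 = Round(s_3, k_3) = 0xCA9A70
s_5 = Round(s_4, k_4) = 0x67A6A6
s_6 = Round(s_5, k_5) = 0xFE7451
s_7 = Round(s_6, k_6) = 0x1B7CD5
s_8 = Round(s_7, k_7) = 0x593877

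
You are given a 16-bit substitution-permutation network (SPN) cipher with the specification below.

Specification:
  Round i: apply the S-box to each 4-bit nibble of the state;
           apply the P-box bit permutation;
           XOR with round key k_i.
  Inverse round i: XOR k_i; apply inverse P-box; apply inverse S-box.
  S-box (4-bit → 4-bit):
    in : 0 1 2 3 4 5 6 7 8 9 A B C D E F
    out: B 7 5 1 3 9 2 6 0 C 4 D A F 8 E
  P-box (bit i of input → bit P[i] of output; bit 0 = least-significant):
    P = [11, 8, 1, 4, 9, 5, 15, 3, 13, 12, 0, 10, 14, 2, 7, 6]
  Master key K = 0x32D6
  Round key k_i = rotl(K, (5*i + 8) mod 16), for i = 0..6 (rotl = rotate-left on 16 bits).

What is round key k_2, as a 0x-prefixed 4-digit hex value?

0xCB58

K = 0x32D6
k_0 = rotl(K, (5*0+8) mod 16) = rotl(K, 8) = 0xD632
k_1 = rotl(K, (5*1+8) mod 16) = rotl(K, 13) = 0xC65A
k_2 = rotl(K, (5*2+8) mod 16) = rotl(K, 2) = 0xCB58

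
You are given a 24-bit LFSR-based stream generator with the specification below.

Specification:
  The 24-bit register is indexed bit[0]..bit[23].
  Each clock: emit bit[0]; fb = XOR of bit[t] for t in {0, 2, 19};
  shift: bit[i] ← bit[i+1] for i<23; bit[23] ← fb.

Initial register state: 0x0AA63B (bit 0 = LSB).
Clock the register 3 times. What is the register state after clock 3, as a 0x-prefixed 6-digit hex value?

0x8154C7

reg_0 = 0x0AA63B
clock 1: out=1, reg = 0x05531D
clock 2: out=1, reg = 0x02A98E
clock 3: out=0, reg = 0x8154C7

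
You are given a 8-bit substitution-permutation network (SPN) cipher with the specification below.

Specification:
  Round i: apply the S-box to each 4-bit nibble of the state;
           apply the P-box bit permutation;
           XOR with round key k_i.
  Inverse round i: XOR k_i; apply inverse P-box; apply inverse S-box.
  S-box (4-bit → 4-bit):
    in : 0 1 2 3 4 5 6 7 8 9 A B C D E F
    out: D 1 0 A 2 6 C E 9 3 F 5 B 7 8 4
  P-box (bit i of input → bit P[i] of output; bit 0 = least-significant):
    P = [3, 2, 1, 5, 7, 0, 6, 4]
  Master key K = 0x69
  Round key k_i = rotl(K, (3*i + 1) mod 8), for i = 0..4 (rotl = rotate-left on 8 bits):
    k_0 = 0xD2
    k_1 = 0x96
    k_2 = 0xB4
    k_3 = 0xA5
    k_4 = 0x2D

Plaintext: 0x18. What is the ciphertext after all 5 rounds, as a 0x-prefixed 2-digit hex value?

s_0 = plaintext = 0x18
s_1 = Round(s_0, k_0) = 0x7A
s_2 = Round(s_1, k_1) = 0xE9
s_3 = Round(s_2, k_2) = 0xA8
s_4 = Round(s_3, k_3) = 0x5C
s_5 = Round(s_4, k_4) = 0x40

0x40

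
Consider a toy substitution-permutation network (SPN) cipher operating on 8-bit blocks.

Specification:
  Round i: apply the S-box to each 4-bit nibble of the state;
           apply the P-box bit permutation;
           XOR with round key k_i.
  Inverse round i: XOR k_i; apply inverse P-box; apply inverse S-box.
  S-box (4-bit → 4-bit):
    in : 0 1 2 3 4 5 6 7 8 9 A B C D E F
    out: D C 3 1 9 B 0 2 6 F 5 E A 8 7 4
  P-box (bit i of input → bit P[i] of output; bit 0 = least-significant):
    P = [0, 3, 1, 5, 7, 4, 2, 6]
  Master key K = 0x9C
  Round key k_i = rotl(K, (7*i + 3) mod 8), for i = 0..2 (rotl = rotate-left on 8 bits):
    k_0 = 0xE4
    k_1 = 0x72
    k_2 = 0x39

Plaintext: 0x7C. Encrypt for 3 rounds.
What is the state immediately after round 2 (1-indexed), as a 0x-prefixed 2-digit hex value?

s_0 = plaintext = 0x7C
s_1 = Round(s_0, k_0) = 0xDC
s_2 = Round(s_1, k_1) = 0x1A
s_3 = Round(s_2, k_2) = 0x7E

0x1A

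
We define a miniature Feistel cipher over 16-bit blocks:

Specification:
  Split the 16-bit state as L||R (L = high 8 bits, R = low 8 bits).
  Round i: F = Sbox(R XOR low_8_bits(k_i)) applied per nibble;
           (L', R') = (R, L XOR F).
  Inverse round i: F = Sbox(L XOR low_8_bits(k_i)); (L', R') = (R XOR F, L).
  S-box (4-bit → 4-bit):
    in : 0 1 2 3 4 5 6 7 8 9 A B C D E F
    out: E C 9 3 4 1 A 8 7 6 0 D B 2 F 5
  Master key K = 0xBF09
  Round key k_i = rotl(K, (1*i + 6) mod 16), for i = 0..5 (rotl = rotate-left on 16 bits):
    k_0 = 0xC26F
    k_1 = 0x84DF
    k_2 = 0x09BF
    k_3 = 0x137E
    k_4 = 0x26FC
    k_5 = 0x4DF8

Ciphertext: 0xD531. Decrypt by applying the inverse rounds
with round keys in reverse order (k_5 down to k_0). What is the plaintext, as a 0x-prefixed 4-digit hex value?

s_0 = ciphertext = 0xD531
s_1 = InvRound(s_0, k_5) = 0xA3D5
s_2 = InvRound(s_1, k_4) = 0xC0A3
s_3 = InvRound(s_2, k_3) = 0x7CC0
s_4 = InvRound(s_3, k_2) = 0x737C
s_5 = InvRound(s_4, k_1) = 0x7773
s_6 = InvRound(s_5, k_0) = 0xB477

0xB477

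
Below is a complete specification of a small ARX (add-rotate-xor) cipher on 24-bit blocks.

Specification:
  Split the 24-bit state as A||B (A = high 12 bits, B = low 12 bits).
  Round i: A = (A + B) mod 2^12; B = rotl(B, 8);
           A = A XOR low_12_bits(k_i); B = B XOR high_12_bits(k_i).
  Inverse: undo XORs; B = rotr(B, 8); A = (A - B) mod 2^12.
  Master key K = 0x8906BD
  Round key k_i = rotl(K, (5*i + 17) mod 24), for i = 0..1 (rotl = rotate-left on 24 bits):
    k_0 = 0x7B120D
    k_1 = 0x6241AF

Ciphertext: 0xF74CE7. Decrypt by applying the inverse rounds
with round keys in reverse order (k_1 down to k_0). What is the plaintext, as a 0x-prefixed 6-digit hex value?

s_0 = ciphertext = 0xF74CE7
s_1 = InvRound(s_0, k_1) = 0x2A1C3A
s_2 = InvRound(s_1, k_0) = 0x7F18BB

0x7F18BB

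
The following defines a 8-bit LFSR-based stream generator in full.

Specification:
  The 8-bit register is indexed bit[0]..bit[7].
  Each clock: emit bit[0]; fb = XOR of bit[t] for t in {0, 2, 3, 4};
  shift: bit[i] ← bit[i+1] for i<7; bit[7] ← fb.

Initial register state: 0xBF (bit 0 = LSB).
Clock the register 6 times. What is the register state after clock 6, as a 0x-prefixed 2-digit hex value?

reg_0 = 0xBF
clock 1: out=1, reg = 0x5F
clock 2: out=1, reg = 0x2F
clock 3: out=1, reg = 0x97
clock 4: out=1, reg = 0xCB
clock 5: out=1, reg = 0x65
clock 6: out=1, reg = 0x32

0x32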